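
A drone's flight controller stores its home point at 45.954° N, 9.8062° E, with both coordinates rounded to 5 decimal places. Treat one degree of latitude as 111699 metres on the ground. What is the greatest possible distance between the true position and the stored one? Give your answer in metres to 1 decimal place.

Rounding to 5 decimal places leaves each coordinate within ±5e-06° of the true value.
N–S: 5e-06° × 111699 m/° = 0.558495 m.
East–west component at 45.954°: 5e-06° × 111699 × cos 45.954° ≈ 5e-06 × 77657.1 ≈ 0.388286 m.
Worst case both components are at the extreme and orthogonal: √(0.558495² + 0.388286²) ≈ 0.680208 m.

0.7 metres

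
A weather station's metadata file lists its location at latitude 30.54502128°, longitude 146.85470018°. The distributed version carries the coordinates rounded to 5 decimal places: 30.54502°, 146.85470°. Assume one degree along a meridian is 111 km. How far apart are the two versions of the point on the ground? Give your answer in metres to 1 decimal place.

The latitude changed by +0.00000128° and the longitude by +0.00000018°.
North–south shift: 0.00000128 × 111000 = 0.14208 m.
E–W at 30.545°: 0.00000018° × 111000 × cos 30.545° = 0.00000018 × 111000 × 0.8612 ≈ 0.0172074 m.
Distance: √(0.14208² + 0.0172074²) ≈ 0.143118 m.

0.1 metres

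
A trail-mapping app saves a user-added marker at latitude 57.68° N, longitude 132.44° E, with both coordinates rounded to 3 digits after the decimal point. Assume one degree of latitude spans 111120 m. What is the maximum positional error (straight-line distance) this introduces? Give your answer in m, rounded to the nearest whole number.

63 m

Rounding to 3 decimal places leaves each coordinate within ±0.0005° of the true value.
N–S: 0.0005° × 111120 m/° = 55.56 m.
Longitude error → 0.0005 × 111120 × cos 57.68° = 0.0005 × 111120 × 0.5346 ≈ 29.705 m.
Combining orthogonally: (55.56² + 29.705²)^½ ≈ 63.0024 m.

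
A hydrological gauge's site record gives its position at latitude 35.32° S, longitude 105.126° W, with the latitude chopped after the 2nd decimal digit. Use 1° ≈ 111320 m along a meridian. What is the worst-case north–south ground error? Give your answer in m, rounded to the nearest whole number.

Truncating at 2 decimal places can drop up to a full unit in the last place, so the latitude may be off by as much as 0.01°.
North–south distance: 0.01° × 111320 m/° = 1113.2 m.

1113 m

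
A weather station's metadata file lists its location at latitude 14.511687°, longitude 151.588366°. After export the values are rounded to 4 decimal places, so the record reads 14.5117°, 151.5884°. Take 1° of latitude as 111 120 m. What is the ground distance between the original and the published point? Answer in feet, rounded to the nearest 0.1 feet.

12.9 feet

The latitude changed by -0.000013° and the longitude by -0.000034°.
N–S: -0.000013° × 111120 m/° = -1.44456 m.
East–west at this latitude: -0.000034° × 111120 × cos 14.5117° ≈ -0.000034 × 107575 = -3.65755 m.
Combined displacement = (1.44456² + 3.65755²)^½ ≈ 3.93248 m.
Converting: 3.93248 m × 3.2808 ft/m ≈ 12.902 ft.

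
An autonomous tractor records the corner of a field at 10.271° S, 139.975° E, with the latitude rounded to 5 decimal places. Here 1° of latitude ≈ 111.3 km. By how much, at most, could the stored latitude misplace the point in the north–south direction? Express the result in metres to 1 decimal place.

0.6 metres

Rounding to 5 decimal places leaves the latitude within ±5e-06° of the true value.
Along the meridian that is 5e-06° × 111300 m/° = 0.5565 m.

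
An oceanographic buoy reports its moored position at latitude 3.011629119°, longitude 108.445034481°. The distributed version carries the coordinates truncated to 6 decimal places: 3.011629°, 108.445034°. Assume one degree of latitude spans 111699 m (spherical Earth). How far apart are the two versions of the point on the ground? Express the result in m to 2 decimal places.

0.06 m

Δlat = 3.011629119 − 3.011629 = +0.000000119°; Δlon = 108.445034481 − 108.445034 = +0.000000481°.
North–south shift: 0.000000119 × 111699 = 0.0132922 m.
E–W at 3.01163°: 0.000000481° × 111699 × cos 3.01163° = 0.000000481 × 111699 × 0.9986 ≈ 0.053653 m.
Hypotenuse of the two orthogonal shifts: √(0.0132922² + 0.053653²) = 0.055275 m.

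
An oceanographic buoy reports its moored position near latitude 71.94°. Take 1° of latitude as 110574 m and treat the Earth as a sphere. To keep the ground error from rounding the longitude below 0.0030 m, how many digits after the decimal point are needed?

At 71.94° one degree of longitude covers 110574 × cos 71.94° ≈ 110574 × 0.3100 ≈ 34279.4 m.
With N decimal places the half-ulp bound is 0.5·10⁻ᴺ°, or 0.5·10⁻ᴺ × 34279.4 m on the ground.
Need 0.5 × 34279.4 × 10⁻ᴺ ≤ 0.0030 → 10⁻ᴺ ≤ 1.750e-07, so N ≥ 6.76.
So 7 decimal places suffice (0.00171 m); 6 would allow up to 0.0171 m.

7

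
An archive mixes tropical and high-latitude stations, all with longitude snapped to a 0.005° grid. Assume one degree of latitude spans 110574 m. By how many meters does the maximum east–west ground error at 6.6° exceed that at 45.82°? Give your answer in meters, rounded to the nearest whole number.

With a 0.005° grid the true value lies within half a step, ±0.005°/2 = ±0.0025°, of the stored one.
At 6.6°: 0.0025° × 110574 × cos 6.6° = 0.0025 × 110574 × 0.9934 ≈ 274.6 m.
At 45.82°: 0.0025° × 110574 × cos 45.82° = 0.0025 × 110574 × 0.6969 ≈ 192.65 m.
So the lower-latitude error exceeds the higher by 274.6 − 192.65 = 81.951 m.

82 meters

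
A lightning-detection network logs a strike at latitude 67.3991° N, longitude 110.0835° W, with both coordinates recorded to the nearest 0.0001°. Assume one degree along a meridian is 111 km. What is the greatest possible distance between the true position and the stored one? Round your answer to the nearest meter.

6 meters

Rounding to 4 decimal places leaves each coordinate within ±5e-05° of the true value.
N–S: 5e-05° × 111000 m/° = 5.55 m.
E–W at 67.3991°: 5e-05° × 111000 × cos 67.3991° = 5e-05 × 111000 × 0.3843 ≈ 2.13292 m.
Combining orthogonally: (5.55² + 2.13292²)^½ ≈ 5.94574 m.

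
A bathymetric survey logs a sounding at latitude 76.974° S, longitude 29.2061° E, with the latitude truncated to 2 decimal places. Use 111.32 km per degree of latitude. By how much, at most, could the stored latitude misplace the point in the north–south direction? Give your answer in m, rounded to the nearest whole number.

Truncating at 2 decimal places can drop up to a full unit in the last place, so the latitude may be off by as much as 0.01°.
So the N–S error is at most 0.01 × 111320 = 1113.2 m.

1113 m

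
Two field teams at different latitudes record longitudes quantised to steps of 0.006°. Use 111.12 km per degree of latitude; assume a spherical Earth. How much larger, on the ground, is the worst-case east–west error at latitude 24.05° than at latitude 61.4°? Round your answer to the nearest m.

145 m

With a 0.006° grid the true value lies within half a step, ±0.006°/2 = ±0.003°, of the stored one.
Error at 24.05° = 0.003° × 111120 × cos 24.05° ≈ 333.36 × 0.9132 = 304.42 m.
At 61.4°: 0.003° × 111120 × cos 61.4° = 0.003 × 111120 × 0.4787 ≈ 159.58 m.
So the lower-latitude error exceeds the higher by 304.42 − 159.58 = 144.84 m.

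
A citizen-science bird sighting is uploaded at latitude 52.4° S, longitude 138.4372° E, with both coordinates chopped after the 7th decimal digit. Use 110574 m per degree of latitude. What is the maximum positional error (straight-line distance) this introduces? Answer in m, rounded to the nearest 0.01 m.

Truncating at 7 decimal places can drop up to a full unit in the last place, so each coordinate may be off by as much as 1e-07°.
N–S: 1e-07° × 110574 m/° = 0.0110574 m.
East–west component at 52.4°: 1e-07° × 110574 × cos 52.4° ≈ 1e-07 × 67466.2 ≈ 0.00674662 m.
Worst case both components are at the extreme and orthogonal: √(0.0110574² + 0.00674662²) ≈ 0.0129531 m.

0.01 m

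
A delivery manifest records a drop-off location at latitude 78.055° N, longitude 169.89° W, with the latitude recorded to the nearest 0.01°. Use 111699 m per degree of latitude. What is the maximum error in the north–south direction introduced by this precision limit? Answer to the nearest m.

Rounding to 2 decimal places leaves the latitude within ±0.005° of the true value.
So the N–S error is at most 0.005 × 111699 = 558.495 m.

558 m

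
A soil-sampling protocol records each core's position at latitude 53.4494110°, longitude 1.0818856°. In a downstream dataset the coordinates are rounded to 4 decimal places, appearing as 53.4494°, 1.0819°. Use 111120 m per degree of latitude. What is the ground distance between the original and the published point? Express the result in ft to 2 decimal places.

Δlat = 53.4494110 − 53.4494 = +0.0000110°; Δlon = 1.0818856 − 1.0819 = -0.0000144°.
N–S: 0.0000110° × 111120 m/° = 1.22232 m.
East–west at this latitude: -0.0000144° × 111120 × cos 53.4494° ≈ -0.0000144 × 66175.6 = -0.952928 m.
Hypotenuse of the two orthogonal shifts: √(1.22232² + 0.952928²) = 1.54988 m.
Converting: 1.54988 m × 3.2808 ft/m ≈ 5.0849 ft.

5.08 ft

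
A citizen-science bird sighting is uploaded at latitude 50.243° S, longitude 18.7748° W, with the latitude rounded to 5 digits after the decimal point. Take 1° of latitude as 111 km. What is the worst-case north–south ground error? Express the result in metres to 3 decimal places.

Rounding to 5 decimal places leaves the latitude within ±5e-06° of the true value.
Along the meridian that is 5e-06° × 111000 m/° = 0.555 m.

0.555 metres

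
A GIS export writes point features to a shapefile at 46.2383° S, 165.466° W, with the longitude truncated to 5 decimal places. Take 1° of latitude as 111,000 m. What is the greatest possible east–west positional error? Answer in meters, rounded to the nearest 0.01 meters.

Truncating at 5 decimal places can drop up to a full unit in the last place, so the longitude may be off by as much as 1e-05°.
One degree of longitude at 46.2383° is 111000 × cos 46.2383° ≈ 111000 × 0.6917 = 76774.3 m.
Maximum E–W displacement: 1e-05 × 76774.3 = 0.767743 m.

0.77 meters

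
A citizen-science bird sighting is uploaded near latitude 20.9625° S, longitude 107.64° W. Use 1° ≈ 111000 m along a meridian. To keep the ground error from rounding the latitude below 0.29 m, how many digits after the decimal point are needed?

One degree of latitude covers 111000 m.
Rounding to N decimal places gives at most 0.5 × 10⁻ᴺ degrees of error, i.e. 0.5 × 10⁻ᴺ × 111000 m.
Need 0.5 × 111000 × 10⁻ᴺ ≤ 0.29 → 10⁻ᴺ ≤ 5.225e-06, so N ≥ 5.28.
So 6 decimal places suffice (0.0555 m); 5 would allow up to 0.555 m.

6 decimal places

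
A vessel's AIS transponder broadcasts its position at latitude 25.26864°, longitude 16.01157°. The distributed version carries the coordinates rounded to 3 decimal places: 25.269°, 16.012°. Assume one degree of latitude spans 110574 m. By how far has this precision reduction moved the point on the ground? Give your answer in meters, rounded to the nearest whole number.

Δlat = 25.26864 − 25.269 = -0.00036°; Δlon = 16.01157 − 16.012 = -0.00043°.
N–S: -0.00036° × 110574 m/° = -39.8066 m.
East–west at this latitude: -0.00043° × 110574 × cos 25.269° ≈ -0.00043 × 99993.6 = -42.9972 m.
Combined displacement = (39.8066² + 42.9972²)^½ ≈ 58.5946 m.

59 meters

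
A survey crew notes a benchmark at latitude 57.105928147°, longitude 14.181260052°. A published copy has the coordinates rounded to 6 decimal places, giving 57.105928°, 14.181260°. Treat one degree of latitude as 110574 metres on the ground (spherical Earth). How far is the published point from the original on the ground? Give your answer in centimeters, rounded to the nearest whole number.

2 centimeters

Δlat = 57.105928147 − 57.105928 = +0.000000147°; Δlon = 14.181260052 − 14.181260 = +0.000000052°.
North–south shift: 0.000000147 × 110574 = 0.0162544 m.
E–W at 57.1059°: 0.000000052° × 110574 × cos 57.1059° = 0.000000052 × 110574 × 0.5431 ≈ 0.00312267 m.
Combined displacement = (0.0162544² + 0.00312267²)^½ ≈ 0.0165516 m.
That is 0.0165516 m = 1.6552 cm.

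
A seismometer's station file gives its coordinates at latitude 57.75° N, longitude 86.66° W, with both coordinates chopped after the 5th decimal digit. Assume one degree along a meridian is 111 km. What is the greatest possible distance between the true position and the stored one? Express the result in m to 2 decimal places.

1.26 m

Truncating at 5 decimal places can drop up to a full unit in the last place, so each coordinate may be off by as much as 1e-05°.
Latitude error → 1e-05 × 111000 = 1.11 m along the meridian.
Longitude error → 1e-05 × 111000 × cos 57.75° = 1e-05 × 111000 × 0.5336 ≈ 0.592312 m.
Combining orthogonally: (1.11² + 0.592312²)^½ ≈ 1.25815 m.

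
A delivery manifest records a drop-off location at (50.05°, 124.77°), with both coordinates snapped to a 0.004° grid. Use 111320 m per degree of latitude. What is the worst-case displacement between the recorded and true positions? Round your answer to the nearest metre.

265 metres

With a 0.004° grid the true value lies within half a step, ±0.004°/2 = ±0.002°, of the stored one.
North–south component: 0.002° × 111320 = 222.64 m.
Longitude error → 0.002 × 111320 × cos 50.05° = 0.002 × 111320 × 0.6421 ≈ 142.961 m.
The two errors are perpendicular, so the maximum displacement is √(222.64² + 142.961²) ≈ 264.587 m.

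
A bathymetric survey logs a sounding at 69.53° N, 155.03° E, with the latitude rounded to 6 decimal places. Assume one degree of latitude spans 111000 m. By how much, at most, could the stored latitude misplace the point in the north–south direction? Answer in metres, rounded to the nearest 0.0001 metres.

0.0555 metres

Rounding to 6 decimal places leaves the latitude within ±5e-07° of the true value.
Along the meridian that is 5e-07° × 111000 m/° = 0.0555 m.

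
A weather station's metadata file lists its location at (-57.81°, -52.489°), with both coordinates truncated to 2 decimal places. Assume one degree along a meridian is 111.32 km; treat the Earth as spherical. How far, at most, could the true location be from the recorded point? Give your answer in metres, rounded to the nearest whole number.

Truncating at 2 decimal places can drop up to a full unit in the last place, so each coordinate may be off by as much as 0.01°.
N–S: 0.01° × 111320 m/° = 1113.2 m.
Longitude error → 0.01 × 111320 × cos 57.81° = 0.01 × 111320 × 0.5327 ≈ 593.033 m.
The two errors are perpendicular, so the maximum displacement is √(1113.2² + 593.033²) ≈ 1261.31 m.

1261 metres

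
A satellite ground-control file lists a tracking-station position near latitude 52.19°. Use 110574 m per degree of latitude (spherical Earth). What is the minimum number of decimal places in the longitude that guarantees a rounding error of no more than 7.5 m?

At 52.19° one degree of longitude covers 110574 × cos 52.19° ≈ 110574 × 0.6130 ≈ 67786.8 m.
Rounding to N decimal places gives at most 0.5 × 10⁻ᴺ degrees of error, i.e. 0.5 × 10⁻ᴺ × 67786.8 m.
Setting 33893.4 × 10⁻ᴺ ≤ 7.5 gives 10ᴺ ≥ 4519, i.e. N ≥ 3.66.
N = 3 would give 33.9 m (too coarse); N = 4 gives 3.39 m ≤ 7.5 m.

4 decimal places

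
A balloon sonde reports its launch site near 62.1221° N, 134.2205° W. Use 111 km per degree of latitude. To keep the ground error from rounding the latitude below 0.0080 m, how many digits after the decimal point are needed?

One degree of latitude covers 111000 m.
Rounding to N decimal places gives at most 0.5 × 10⁻ᴺ degrees of error, i.e. 0.5 × 10⁻ᴺ × 111000 m.
Need 0.5 × 111000 × 10⁻ᴺ ≤ 0.0080 → 10⁻ᴺ ≤ 1.441e-07, so N ≥ 6.84.
N = 6 would give 0.0555 m (too coarse); N = 7 gives 0.00555 m ≤ 0.0080 m.

7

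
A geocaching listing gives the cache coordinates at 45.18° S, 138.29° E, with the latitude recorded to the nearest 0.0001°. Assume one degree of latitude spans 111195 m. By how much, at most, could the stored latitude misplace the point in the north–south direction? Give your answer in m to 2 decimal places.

Rounding to 4 decimal places leaves the latitude within ±5e-05° of the true value.
So the N–S error is at most 5e-05 × 111195 = 5.55975 m.

5.56 m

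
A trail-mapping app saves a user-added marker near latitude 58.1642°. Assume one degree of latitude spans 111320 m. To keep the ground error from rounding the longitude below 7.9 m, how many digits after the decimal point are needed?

At 58.1642° one degree of longitude covers 111320 × cos 58.1642° ≈ 111320 × 0.5275 ≈ 58719.8 m.
Rounding to N decimal places gives at most 0.5 × 10⁻ᴺ degrees of error, i.e. 0.5 × 10⁻ᴺ × 58719.8 m.
Need 0.5 × 58719.8 × 10⁻ᴺ ≤ 7.9 → 10⁻ᴺ ≤ 2.691e-04, so N ≥ 3.57.
So 4 decimal places suffice (2.94 m); 3 would allow up to 29.4 m.

4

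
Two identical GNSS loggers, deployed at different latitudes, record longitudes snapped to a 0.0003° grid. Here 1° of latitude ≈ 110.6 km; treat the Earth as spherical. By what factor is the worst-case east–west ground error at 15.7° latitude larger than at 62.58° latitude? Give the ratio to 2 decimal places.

With a 0.0003° grid the true value lies within half a step, ±0.0003°/2 = ±0.00015°, of the stored one.
At 15.7°: 0.00015° × 110600 × cos 15.7° = 0.00015 × 110600 × 0.9627 ≈ 15.971 m.
Error at 62.58° = 0.00015° × 110600 × cos 62.58° ≈ 16.59 × 0.4605 = 7.6399 m.
Ratio: 15.971 / 7.6399 = cos 15.7° / cos 62.58° ≈ 2.0905.

2.09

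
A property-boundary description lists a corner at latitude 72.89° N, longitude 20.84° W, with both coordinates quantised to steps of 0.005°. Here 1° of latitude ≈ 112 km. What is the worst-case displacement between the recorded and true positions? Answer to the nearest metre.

292 metres

With a 0.005° grid the true value lies within half a step, ±0.005°/2 = ±0.0025°, of the stored one.
Latitude error → 0.0025 × 112000 = 280 m along the meridian.
Longitude error → 0.0025 × 112000 × cos 72.89° = 0.0025 × 112000 × 0.2942 ≈ 82.378 m.
Combining orthogonally: (280² + 82.378²)^½ ≈ 291.867 m.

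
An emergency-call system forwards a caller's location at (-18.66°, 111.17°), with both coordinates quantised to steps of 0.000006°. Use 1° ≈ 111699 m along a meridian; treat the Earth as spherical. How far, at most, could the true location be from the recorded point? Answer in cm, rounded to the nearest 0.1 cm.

With a 0.000006° grid the true value lies within half a step, ±0.000006°/2 = ±3e-06°, of the stored one.
Latitude error → 3e-06 × 111699 = 0.335097 m along the meridian.
E–W at 18.66°: 3e-06° × 111699 × cos 18.66° = 3e-06 × 111699 × 0.9474 ≈ 0.317482 m.
Worst case both components are at the extreme and orthogonal: √(0.335097² + 0.317482²) ≈ 0.461611 m.
That is 0.461611 m = 46.161 cm.

46.2 cm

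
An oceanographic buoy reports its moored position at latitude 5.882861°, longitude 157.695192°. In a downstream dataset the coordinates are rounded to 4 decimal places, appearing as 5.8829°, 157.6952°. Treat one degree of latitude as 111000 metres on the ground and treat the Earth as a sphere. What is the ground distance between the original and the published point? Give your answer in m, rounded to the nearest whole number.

4 m

The latitude changed by -0.000039° and the longitude by -0.000008°.
North–south shift: -0.000039 × 111000 = -4.329 m.
E–W at 5.8829°: -0.000008° × 111000 × cos 5.8829° = -0.000008 × 111000 × 0.9947 ≈ -0.883323 m.
Hypotenuse of the two orthogonal shifts: √(4.329² + 0.883323²) = 4.4182 m.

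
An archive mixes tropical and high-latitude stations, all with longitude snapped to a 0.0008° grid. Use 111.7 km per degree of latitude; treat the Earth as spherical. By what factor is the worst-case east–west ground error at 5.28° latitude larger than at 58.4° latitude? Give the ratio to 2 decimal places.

1.90

With a 0.0008° grid the true value lies within half a step, ±0.0008°/2 = ±0.0004°, of the stored one.
At 5.28°: 0.0004° × 111700 × cos 5.28° = 0.0004 × 111700 × 0.9958 ≈ 44.49 m.
Error at 58.4° = 0.0004° × 111700 × cos 58.4° ≈ 44.68 × 0.5240 = 23.412 m.
Ratio: 44.49 / 23.412 = cos 5.28° / cos 58.4° ≈ 1.9004.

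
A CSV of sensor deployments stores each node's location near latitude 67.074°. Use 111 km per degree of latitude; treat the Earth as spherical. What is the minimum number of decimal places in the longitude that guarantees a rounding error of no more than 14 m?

4 decimal places

At 67.074° one degree of longitude covers 111000 × cos 67.074° ≈ 111000 × 0.3895 ≈ 43239.2 m.
N decimal places → at most half a unit in the last place, 0.5 × 10⁻ᴺ° = 43239.2/2 × 10⁻ᴺ m.
Need 0.5 × 43239.2 × 10⁻ᴺ ≤ 14 → 10⁻ᴺ ≤ 6.476e-04, so N ≥ 3.19.
At 3 places the error can reach 21.6 m, but 4 places keeps it to 2.16 m.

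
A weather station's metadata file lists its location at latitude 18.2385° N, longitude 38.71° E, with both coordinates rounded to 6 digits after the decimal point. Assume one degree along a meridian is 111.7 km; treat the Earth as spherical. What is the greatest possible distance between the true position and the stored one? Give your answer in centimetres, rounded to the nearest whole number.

8 centimetres

Rounding to 6 decimal places leaves each coordinate within ±5e-07° of the true value.
Latitude error → 5e-07 × 111700 = 0.05585 m along the meridian.
E–W at 18.2385°: 5e-07° × 111700 × cos 18.2385° = 5e-07 × 111700 × 0.9498 ≈ 0.0530442 m.
The two errors are perpendicular, so the maximum displacement is √(0.05585² + 0.0530442²) ≈ 0.0770254 m.
That is 0.0770254 m = 7.7025 cm.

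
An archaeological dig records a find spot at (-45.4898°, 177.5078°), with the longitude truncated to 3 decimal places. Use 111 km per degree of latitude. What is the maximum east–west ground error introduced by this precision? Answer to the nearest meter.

Truncating at 3 decimal places can drop up to a full unit in the last place, so the longitude may be off by as much as 0.001°.
One degree of longitude at 45.4898° is 111000 × cos 45.4898° ≈ 111000 × 0.7010 = 77815 m.
So at most 0.001° × 77815 ≈ 77.815 m east–west.

78 meters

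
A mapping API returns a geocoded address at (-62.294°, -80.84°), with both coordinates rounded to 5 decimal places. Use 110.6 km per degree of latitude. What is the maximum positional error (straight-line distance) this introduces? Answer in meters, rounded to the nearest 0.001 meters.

0.610 meters

Rounding to 5 decimal places leaves each coordinate within ±5e-06° of the true value.
North–south component: 5e-06° × 110600 = 0.553 m.
East–west component at 62.294°: 5e-06° × 110600 × cos 62.294° ≈ 5e-06 × 51421.8 ≈ 0.257109 m.
Combining orthogonally: (0.553² + 0.257109²)^½ ≈ 0.609848 m.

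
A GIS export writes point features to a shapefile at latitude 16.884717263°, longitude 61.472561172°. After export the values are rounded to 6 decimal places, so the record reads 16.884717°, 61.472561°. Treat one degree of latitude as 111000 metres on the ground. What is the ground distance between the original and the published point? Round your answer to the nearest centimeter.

Δlat = 16.884717263 − 16.884717 = +0.000000263°; Δlon = 61.472561172 − 61.472561 = +0.000000172°.
N–S: 0.000000263° × 111000 m/° = 0.029193 m.
East–west at this latitude: 0.000000172° × 111000 × cos 16.8847° ≈ 0.000000172 × 106215 = 0.018269 m.
Combined displacement = (0.029193² + 0.018269²)^½ ≈ 0.0344382 m.
That is 0.0344382 m = 3.4438 cm.

3 centimeters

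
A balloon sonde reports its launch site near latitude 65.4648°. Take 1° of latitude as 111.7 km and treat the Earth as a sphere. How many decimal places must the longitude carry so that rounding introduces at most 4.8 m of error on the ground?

4

At 65.4648° one degree of longitude covers 111700 × cos 65.4648° ≈ 111700 × 0.4153 ≈ 46383.7 m.
N decimal places → at most half a unit in the last place, 0.5 × 10⁻ᴺ° = 46383.7/2 × 10⁻ᴺ m.
Setting 23191.8 × 10⁻ᴺ ≤ 4.8 gives 10ᴺ ≥ 4832, i.e. N ≥ 3.68.
N = 3 would give 23.2 m (too coarse); N = 4 gives 2.32 m ≤ 4.8 m.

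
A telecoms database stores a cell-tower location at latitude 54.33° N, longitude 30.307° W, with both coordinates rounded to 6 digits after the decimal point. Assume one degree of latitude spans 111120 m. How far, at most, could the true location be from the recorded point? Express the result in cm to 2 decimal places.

Rounding to 6 decimal places leaves each coordinate within ±5e-07° of the true value.
N–S: 5e-07° × 111120 m/° = 0.05556 m.
Longitude error → 5e-07 × 111120 × cos 54.33° = 5e-07 × 111120 × 0.5831 ≈ 0.0323979 m.
Combining orthogonally: (0.05556² + 0.0323979²)^½ ≈ 0.0643159 m.
That is 0.0643159 m = 6.4316 cm.

6.43 cm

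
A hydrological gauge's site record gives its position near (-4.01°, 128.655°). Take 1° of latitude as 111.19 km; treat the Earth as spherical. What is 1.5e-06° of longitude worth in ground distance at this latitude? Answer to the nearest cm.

17 cm

1.5e-06° of longitude at 4.01° is 1.5e-06 × 111190 × cos 4.01° ≈ 1.5e-06 × 110918 = 0.166377 m.
That is 0.166377 m = 16.638 cm.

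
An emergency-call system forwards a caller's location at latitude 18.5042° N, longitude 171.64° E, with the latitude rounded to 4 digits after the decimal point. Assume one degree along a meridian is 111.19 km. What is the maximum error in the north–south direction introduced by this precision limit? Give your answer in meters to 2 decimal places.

Rounding to 4 decimal places leaves the latitude within ±5e-05° of the true value.
Along the meridian that is 5e-05° × 111190 m/° = 5.5595 m.

5.56 meters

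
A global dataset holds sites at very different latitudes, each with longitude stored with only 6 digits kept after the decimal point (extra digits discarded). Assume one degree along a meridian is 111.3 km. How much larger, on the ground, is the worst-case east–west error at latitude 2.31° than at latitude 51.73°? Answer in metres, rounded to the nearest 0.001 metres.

0.042 metres

Truncating at 6 decimal places can drop up to a full unit in the last place, so the longitude may be off by as much as 1e-06°.
At 2.31°: 1e-06° × 111300 × cos 2.31° = 1e-06 × 111300 × 0.9992 ≈ 0.11121 m.
Error at 51.73° = 1e-06° × 111300 × cos 51.73° ≈ 0.1113 × 0.6194 = 0.068936 m.
Difference: 0.11121 − 0.068936 = 0.042274 m.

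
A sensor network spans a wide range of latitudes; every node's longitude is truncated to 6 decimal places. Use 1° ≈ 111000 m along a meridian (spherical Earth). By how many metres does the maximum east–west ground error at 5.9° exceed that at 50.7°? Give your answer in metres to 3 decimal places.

0.040 metres

Truncating at 6 decimal places can drop up to a full unit in the last place, so the longitude may be off by as much as 1e-06°.
Error at 5.9° = 1e-06° × 111000 × cos 5.9° ≈ 0.111 × 0.9947 = 0.11041 m.
At 50.7°: 1e-06° × 111000 × cos 50.7° = 1e-06 × 111000 × 0.6334 ≈ 0.070305 m.
Difference: 0.11041 − 0.070305 = 0.040107 m.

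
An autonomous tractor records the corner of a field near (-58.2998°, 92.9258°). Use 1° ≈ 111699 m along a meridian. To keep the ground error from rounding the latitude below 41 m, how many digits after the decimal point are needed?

4

One degree of latitude covers 111699 m.
Rounding to N decimal places gives at most 0.5 × 10⁻ᴺ degrees of error, i.e. 0.5 × 10⁻ᴺ × 111699 m.
Need 0.5 × 111699 × 10⁻ᴺ ≤ 41 → 10⁻ᴺ ≤ 7.341e-04, so N ≥ 3.13.
N = 3 would give 55.8 m (too coarse); N = 4 gives 5.58 m ≤ 41 m.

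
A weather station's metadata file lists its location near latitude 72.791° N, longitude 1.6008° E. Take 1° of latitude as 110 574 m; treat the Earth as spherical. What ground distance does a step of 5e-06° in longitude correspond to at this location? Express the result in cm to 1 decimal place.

16.4 cm

One degree of longitude here spans 110574 × cos 72.791° = 110574 × 0.2959 ≈ 32714.2 m; 5e-06° of that is 0.163571 m.
That is 0.163571 m = 16.357 cm.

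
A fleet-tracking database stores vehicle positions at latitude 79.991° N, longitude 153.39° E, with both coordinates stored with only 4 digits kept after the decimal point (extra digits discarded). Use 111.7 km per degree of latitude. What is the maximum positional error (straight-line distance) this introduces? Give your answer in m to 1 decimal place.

Truncating at 4 decimal places can drop up to a full unit in the last place, so each coordinate may be off by as much as 0.0001°.
Latitude error → 0.0001 × 111700 = 11.17 m along the meridian.
E–W at 79.991°: 0.0001° × 111700 × cos 79.991° = 0.0001 × 111700 × 0.1738 ≈ 1.94138 m.
The two errors are perpendicular, so the maximum displacement is √(11.17² + 1.94138²) ≈ 11.3375 m.

11.3 m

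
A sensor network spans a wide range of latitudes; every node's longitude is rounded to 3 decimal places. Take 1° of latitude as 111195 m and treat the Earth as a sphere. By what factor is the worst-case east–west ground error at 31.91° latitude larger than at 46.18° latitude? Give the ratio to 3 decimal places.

Rounding to 3 decimal places leaves the longitude within ±0.0005° of the true value.
Error at 31.91° = 0.0005° × 111195 × cos 31.91° ≈ 55.598 × 0.8489 = 47.196 m.
Error at 46.18° = 0.0005° × 111195 × cos 46.18° ≈ 55.598 × 0.6924 = 38.495 m.
The ratio reduces to cos 31.91° / cos 46.18° = 0.8489/0.6924 ≈ 1.2260.

1.226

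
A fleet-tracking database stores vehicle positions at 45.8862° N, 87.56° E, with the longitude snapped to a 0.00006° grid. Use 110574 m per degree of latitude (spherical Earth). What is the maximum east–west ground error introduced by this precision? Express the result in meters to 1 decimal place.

2.3 meters

With a 0.00006° grid the true value lies within half a step, ±0.00006°/2 = ±3e-05°, of the stored one.
At latitude 45.8862° a degree of longitude spans 110574 m × cos 45.8862° = 110574 × 0.6961 ≈ 76969 m.
East–west error: 3e-05° × 76969 m/° ≈ 2.30907 m.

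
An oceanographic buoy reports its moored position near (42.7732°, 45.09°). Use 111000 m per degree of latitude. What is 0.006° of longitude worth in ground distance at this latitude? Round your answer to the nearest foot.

0.006° of longitude at 42.7732° is 0.006 × 111000 × cos 42.7732° ≈ 0.006 × 81479.3 = 488.876 m.
In feet: 488.876 m ÷ 0.3048 ≈ 1603.9 ft.

1604 feet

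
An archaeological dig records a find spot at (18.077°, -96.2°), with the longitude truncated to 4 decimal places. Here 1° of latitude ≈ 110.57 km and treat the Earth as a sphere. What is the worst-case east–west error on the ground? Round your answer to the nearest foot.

Truncating at 4 decimal places can drop up to a full unit in the last place, so the longitude may be off by as much as 0.0001°.
One degree of longitude at 18.077° is 110570 × cos 18.077° ≈ 110570 × 0.9506 = 105112 m.
East–west error: 0.0001° × 105112 m/° ≈ 10.5112 m.
Converting: 10.5112 m × 3.2808 ft/m ≈ 34.486 ft.

34 feet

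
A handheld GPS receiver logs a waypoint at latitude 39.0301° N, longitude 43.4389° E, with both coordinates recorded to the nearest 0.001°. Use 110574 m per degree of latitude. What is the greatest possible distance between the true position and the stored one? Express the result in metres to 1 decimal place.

70.0 metres

Rounding to 3 decimal places leaves each coordinate within ±0.0005° of the true value.
Latitude error → 0.0005 × 110574 = 55.287 m along the meridian.
Longitude error → 0.0005 × 110574 × cos 39.0301° = 0.0005 × 110574 × 0.7768 ≈ 42.9478 m.
The two errors are perpendicular, so the maximum displacement is √(55.287² + 42.9478²) ≈ 70.0083 m.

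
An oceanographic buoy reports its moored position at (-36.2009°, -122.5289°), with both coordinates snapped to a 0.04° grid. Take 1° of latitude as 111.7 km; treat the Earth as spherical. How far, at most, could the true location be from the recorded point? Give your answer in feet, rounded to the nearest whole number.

With a 0.04° grid the true value lies within half a step, ±0.04°/2 = ±0.02°, of the stored one.
North–south component: 0.02° × 111700 = 2234 m.
East–west component at 36.2009°: 0.02° × 111700 × cos 36.2009° ≈ 0.02 × 90136.4 ≈ 1802.73 m.
The two errors are perpendicular, so the maximum displacement is √(2234² + 1802.73²) ≈ 2870.64 m.
Converting: 2870.64 m × 3.2808 ft/m ≈ 9418.1 ft.

9418 feet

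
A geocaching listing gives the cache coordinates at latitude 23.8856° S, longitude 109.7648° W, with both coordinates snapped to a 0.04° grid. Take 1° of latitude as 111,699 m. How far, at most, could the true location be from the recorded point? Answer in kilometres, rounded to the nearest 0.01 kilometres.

With a 0.04° grid the true value lies within half a step, ±0.04°/2 = ±0.02°, of the stored one.
North–south component: 0.02° × 111699 = 2233.98 m.
E–W at 23.8856°: 0.02° × 111699 × cos 23.8856° = 0.02 × 111699 × 0.9144 ≈ 2042.65 m.
The two errors are perpendicular, so the maximum displacement is √(2233.98² + 2042.65²) ≈ 3027.06 m.
That is 3027.06 m = 3.0271 km.

3.03 kilometres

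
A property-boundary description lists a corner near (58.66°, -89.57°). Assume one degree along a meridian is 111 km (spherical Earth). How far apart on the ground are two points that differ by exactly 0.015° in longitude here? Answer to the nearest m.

One degree of longitude here spans 111000 × cos 58.66° = 111000 × 0.5201 ≈ 57732.8 m; 0.015° of that is 865.992 m.

866 m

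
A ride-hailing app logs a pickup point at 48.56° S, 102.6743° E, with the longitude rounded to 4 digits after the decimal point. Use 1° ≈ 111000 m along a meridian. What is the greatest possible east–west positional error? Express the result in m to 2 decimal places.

3.67 m

Rounding to 4 decimal places leaves the longitude within ±5e-05° of the true value.
One degree of longitude at 48.56° is 111000 × cos 48.56° ≈ 111000 × 0.6618 = 73463.7 m.
So at most 5e-05° × 73463.7 ≈ 3.67319 m east–west.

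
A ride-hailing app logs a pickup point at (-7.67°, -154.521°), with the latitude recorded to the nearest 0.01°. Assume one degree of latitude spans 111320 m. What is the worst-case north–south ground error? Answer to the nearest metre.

557 metres

Rounding to 2 decimal places leaves the latitude within ±0.005° of the true value.
Along the meridian that is 0.005° × 111320 m/° = 556.6 m.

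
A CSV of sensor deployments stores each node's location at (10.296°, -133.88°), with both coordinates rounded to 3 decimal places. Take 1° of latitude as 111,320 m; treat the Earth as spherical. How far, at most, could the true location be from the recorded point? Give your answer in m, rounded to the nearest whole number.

78 m

Rounding to 3 decimal places leaves each coordinate within ±0.0005° of the true value.
N–S: 0.0005° × 111320 m/° = 55.66 m.
Longitude error → 0.0005 × 111320 × cos 10.296° = 0.0005 × 111320 × 0.9839 ≈ 54.7637 m.
Combining orthogonally: (55.66² + 54.7637²)^½ ≈ 78.0839 m.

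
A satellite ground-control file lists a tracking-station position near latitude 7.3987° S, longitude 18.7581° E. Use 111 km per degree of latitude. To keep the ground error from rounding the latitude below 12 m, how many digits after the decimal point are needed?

One degree of latitude covers 111000 m.
Rounding to N decimal places gives at most 0.5 × 10⁻ᴺ degrees of error, i.e. 0.5 × 10⁻ᴺ × 111000 m.
Setting 55500 × 10⁻ᴺ ≤ 12 gives 10ᴺ ≥ 4625, i.e. N ≥ 3.67.
At 3 places the error can reach 55.5 m, but 4 places keeps it to 5.55 m.

4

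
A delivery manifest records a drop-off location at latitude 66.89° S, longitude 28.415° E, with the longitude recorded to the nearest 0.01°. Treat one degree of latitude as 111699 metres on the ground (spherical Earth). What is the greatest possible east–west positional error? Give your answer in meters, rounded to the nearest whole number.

219 meters

Rounding to 2 decimal places leaves the longitude within ±0.005° of the true value.
One degree of longitude at 66.89° is 111699 × cos 66.89° ≈ 111699 × 0.3925 = 43841.6 m.
So at most 0.005° × 43841.6 ≈ 219.208 m east–west.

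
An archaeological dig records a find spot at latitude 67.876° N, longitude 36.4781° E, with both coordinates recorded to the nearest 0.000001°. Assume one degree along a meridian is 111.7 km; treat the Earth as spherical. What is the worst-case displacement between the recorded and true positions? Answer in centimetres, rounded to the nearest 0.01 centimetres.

Rounding to 6 decimal places leaves each coordinate within ±5e-07° of the true value.
North–south component: 5e-07° × 111700 = 0.05585 m.
E–W at 67.876°: 5e-07° × 111700 × cos 67.876° = 5e-07 × 111700 × 0.3766 ≈ 0.0210338 m.
Worst case both components are at the extreme and orthogonal: √(0.05585² + 0.0210338²) ≈ 0.0596795 m.
That is 0.0596795 m = 5.968 cm.

5.97 centimetres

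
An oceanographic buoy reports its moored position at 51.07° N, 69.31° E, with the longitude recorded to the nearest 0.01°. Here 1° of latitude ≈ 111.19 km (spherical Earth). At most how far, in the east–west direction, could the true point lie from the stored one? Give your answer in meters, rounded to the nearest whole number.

Rounding to 2 decimal places leaves the longitude within ±0.005° of the true value.
One degree of longitude at 51.07° is 111190 × cos 51.07° ≈ 111190 × 0.6284 = 69868.5 m.
Maximum E–W displacement: 0.005 × 69868.5 = 349.343 m.

349 meters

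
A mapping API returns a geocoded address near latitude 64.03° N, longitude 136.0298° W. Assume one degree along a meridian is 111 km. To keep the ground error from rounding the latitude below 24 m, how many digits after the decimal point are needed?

4 decimal places

One degree of latitude covers 111000 m.
With N decimal places the half-ulp bound is 0.5·10⁻ᴺ°, or 0.5·10⁻ᴺ × 111000 m on the ground.
Setting 55500 × 10⁻ᴺ ≤ 24 gives 10ᴺ ≥ 2312, i.e. N ≥ 3.36.
So 4 decimal places suffice (5.55 m); 3 would allow up to 55.5 m.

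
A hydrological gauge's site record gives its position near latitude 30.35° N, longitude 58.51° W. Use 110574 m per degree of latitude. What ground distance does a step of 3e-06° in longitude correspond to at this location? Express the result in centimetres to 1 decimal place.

28.6 centimetres

At 30.35° a degree of longitude is 110574 × cos 30.35° ≈ 95420.4 m, so 3e-06° corresponds to 0.286261 m.
That is 0.286261 m = 28.626 cm.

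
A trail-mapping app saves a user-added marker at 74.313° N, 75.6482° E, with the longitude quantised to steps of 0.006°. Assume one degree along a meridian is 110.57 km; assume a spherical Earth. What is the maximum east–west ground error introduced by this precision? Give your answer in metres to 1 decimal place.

With a 0.006° grid the true value lies within half a step, ±0.006°/2 = ±0.003°, of the stored one.
At latitude 74.313° a degree of longitude spans 110570 m × cos 74.313° = 110570 × 0.2704 ≈ 29896.1 m.
East–west error: 0.003° × 29896.1 m/° ≈ 89.6884 m.

89.7 metres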